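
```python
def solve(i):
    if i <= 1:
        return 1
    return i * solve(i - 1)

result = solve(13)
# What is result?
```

solve(13) = 13 * 12 * 11 * 10 * 9 * 8 * 7 * 6 * 5 * 4 * 3 * 2 * 1 = 6227020800

Answer: 6227020800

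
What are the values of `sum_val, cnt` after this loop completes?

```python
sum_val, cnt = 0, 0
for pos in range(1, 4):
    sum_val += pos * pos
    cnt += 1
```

Sum of squares and count
`sum_val, cnt` takes the values: (0, 0) → (1, 0) → (1, 1) → (5, 1) → (5, 2) → (14, 2) → (14, 3)

Answer: 14, 3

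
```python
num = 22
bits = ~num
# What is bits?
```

Trace:
`num = 22` → num = 22
`bits = ~num` → bits = -23
So bits = -23

Answer: -23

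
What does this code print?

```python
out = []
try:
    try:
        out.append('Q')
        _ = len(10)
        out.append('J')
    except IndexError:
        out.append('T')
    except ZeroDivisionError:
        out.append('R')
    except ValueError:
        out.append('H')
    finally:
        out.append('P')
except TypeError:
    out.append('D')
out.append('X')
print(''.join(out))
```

Execution trace: 'Q' (try body) → 'P' (finally) → 'D' (outer except TypeError) → 'X' (after the try/except). Output: QPDX

Answer: QPDX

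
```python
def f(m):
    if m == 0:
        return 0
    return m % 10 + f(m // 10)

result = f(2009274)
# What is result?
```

Sum of digits of 2009274: 4 + 7 + 2 + 9 + 0 + 0 + 2 = 24

Answer: 24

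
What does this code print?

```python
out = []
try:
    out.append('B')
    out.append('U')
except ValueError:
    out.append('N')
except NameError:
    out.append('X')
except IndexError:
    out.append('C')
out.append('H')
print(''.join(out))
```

Execution trace: 'B' (try body) → 'U' (try body, no exception) → 'H' (after the try/except). Output: BUH

Answer: BUH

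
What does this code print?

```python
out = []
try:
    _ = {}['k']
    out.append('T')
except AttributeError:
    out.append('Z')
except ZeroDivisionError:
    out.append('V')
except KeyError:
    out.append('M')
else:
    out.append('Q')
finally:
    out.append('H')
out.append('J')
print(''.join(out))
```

Execution trace: 'M' (except KeyError) → 'H' (finally) → 'J' (after the try/except). Output: MHJ

Answer: MHJ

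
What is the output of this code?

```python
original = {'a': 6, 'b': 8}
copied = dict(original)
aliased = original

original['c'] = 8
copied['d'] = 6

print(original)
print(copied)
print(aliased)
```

Key concept: dict() creates copy, assignment creates alias.
Step by step:
`original = {'a': 6, 'b': 8}` → original = {'a': 6, 'b': 8}
`copied = dict(original)` → copied = {'a': 6, 'b': 8}
`aliased = original` → aliased = {'a': 6, 'b': 8} (same object as original)
`original['c'] = 8` → original = {'a': 6, 'b': 8, 'c': 8} (same object as aliased); aliased = {'a': 6, 'b': 8, 'c': 8} (same object as original)
`copied['d'] = 6` → copied = {'a': 6, 'b': 8, 'd': 6}
`print(original)` → prints {'a': 6, 'b': 8, 'c': 8}
`print(copied)` → prints {'a': 6, 'b': 8, 'd': 6}
`print(aliased)` → prints {'a': 6, 'b': 8, 'c': 8}

Answer:
{'a': 6, 'b': 8, 'c': 8}
{'a': 6, 'b': 8, 'd': 6}
{'a': 6, 'b': 8, 'c': 8}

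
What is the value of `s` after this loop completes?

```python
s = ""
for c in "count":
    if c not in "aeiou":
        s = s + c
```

Remove vowels from 'count'
`s` takes the values: "" → "c" → "cn" → "cnt"

Answer: "cnt"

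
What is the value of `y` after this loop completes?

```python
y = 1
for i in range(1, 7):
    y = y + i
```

Start at 1, add 1 through 6
`y` takes the values: 1 → 2 → 4 → 7 → 11 → 16 → 22

Answer: 22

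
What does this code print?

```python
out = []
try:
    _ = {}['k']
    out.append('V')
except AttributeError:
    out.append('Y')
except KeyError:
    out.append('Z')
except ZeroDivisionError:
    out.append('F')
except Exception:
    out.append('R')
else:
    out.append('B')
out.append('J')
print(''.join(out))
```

Execution trace: 'Z' (except KeyError) → 'J' (after the try/except). Output: ZJ

Answer: ZJ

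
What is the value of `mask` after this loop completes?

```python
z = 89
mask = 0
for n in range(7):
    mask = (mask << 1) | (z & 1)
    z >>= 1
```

Reverse lowest 7 bits of 89
`mask` takes the values: 0 → 1 → 2 → 4 → 9 → 19 → 38 → 77

Answer: 77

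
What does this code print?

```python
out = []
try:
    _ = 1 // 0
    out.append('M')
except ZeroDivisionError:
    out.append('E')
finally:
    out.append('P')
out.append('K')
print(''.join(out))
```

Execution trace: 'E' (except ZeroDivisionError) → 'P' (finally) → 'K' (after the try/except). Output: EPK

Answer: EPK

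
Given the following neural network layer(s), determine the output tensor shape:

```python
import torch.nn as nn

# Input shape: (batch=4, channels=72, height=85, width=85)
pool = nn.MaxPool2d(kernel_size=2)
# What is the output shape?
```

Input: (4, 72, 85, 85) -> Output: (4, 72, 42, 42)

Answer: (4, 72, 42, 42)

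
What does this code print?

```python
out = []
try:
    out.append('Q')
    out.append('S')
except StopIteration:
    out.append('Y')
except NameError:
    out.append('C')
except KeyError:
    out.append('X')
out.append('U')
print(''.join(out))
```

Execution trace: 'Q' (try body) → 'S' (try body, no exception) → 'U' (after the try/except). Output: QSU

Answer: QSU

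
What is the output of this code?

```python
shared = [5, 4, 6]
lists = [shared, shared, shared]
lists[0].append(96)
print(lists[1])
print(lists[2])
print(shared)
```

Key concept: list of same reference.
Step by step:
`shared = [5, 4, 6]` → shared = [5, 4, 6]
`lists = [shared, shared, shared]` → lists = [[5, 4, 6], [5, 4, 6], [5, 4, 6]]
`lists[0].append(96)` → shared = [5, 4, 6, 96]; lists = [[5, 4, 6, 96], [5, 4, 6, 96], [5, 4, 6, 96]]
`print(lists[1])` → prints [5, 4, 6, 96]
`print(lists[2])` → prints [5, 4, 6, 96]
`print(shared)` → prints [5, 4, 6, 96]

Answer:
[5, 4, 6, 96]
[5, 4, 6, 96]
[5, 4, 6, 96]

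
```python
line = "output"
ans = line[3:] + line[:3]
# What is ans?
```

Trace:
`line = "output"` → line = 'output'
`ans = line[3:] + line[:3]` → ans = 'putout'
So ans = 'putout'

Answer: 'putout'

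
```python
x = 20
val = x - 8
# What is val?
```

Trace:
`x = 20` → x = 20
`val = x - 8` → val = 12
So val = 12

Answer: 12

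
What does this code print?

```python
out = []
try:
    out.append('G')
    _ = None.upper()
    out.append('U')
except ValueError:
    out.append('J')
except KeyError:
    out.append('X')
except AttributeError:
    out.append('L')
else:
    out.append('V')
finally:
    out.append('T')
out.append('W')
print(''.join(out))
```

Execution trace: 'G' (try body) → 'L' (except AttributeError) → 'T' (finally) → 'W' (after the try/except). Output: GLTW

Answer: GLTW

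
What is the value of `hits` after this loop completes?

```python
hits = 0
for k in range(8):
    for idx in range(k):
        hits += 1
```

Triangle number: 0+1+2+...+7
`hits` takes the values: 0 → 1 → 2 → 3 → 4 → 5 → 6 → 7 → 8 → 9 → 10 → 11 → 12 → 13 → 14 → 15 → 16 → 17 → 18 → 19 → 20 → 21 → 22 → 23 → 24 → 25 → 26 → 27 → 28

Answer: 28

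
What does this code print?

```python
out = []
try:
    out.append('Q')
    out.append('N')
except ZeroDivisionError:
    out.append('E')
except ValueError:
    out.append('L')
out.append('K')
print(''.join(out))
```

Execution trace: 'Q' (try body) → 'N' (try body, no exception) → 'K' (after the try/except). Output: QNK

Answer: QNK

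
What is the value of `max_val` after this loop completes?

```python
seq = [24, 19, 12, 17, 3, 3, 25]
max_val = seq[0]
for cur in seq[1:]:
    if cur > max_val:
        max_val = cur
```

Maximum of [24, 19, 12, 17, 3, 3, 25]
`max_val` takes the values: 24 → 25

Answer: 25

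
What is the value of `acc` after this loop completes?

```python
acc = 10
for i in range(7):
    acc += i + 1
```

Start at 10, add 1 to 7 = 38
`acc` takes the values: 10 → 11 → 13 → 16 → 20 → 25 → 31 → 38

Answer: 38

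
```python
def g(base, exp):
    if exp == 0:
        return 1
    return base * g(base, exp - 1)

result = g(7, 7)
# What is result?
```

g(7, 7) = 7 * 7 * 7 * 7 * 7 * 7 * 7 = 823543

Answer: 823543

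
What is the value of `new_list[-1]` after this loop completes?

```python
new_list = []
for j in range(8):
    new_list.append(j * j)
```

Last element of squares 0 to 7
`new_list` takes the values: [] → [0] → [0, 1] → [0, 1, 4] → [0, 1, 4, 9] → [0, 1, 4, 9, 16] → [0, 1, 4, 9, 16, 25] → [0, 1, 4, 9, 16, 25, 36] → [0, 1, 4, 9, 16, 25, 36, 49]
So `new_list[-1]` = 49

Answer: 49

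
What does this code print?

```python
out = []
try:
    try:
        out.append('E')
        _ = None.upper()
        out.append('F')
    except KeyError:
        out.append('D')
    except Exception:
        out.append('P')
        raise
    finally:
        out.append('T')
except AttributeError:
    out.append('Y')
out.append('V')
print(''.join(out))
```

Execution trace: 'E' (inner try body) → 'P' (inner except Exception) → 'T' (inner finally) → 'Y' (outer except AttributeError) → 'V' (after the try/except). Output: EPTYV

Answer: EPTYV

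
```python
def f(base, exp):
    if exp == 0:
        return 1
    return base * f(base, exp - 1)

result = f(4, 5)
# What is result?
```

f(4, 5) = 4 * 4 * 4 * 4 * 4 = 1024

Answer: 1024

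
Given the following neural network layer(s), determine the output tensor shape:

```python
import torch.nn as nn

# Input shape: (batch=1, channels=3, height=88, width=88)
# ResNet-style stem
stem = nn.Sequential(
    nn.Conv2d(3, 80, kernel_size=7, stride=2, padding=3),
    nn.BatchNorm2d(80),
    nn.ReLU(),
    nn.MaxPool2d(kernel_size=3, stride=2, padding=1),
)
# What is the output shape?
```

Input: (1, 3, 88, 88) -> after Conv2d 7x7 stride=2: (1, 80, 44, 44) -> Output: (1, 80, 22, 22)

Answer: (1, 80, 22, 22)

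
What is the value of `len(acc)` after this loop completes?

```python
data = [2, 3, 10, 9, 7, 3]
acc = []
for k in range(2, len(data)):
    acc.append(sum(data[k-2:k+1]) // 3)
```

Number of 3-element averages
`acc` takes the values: [] → [5] → [5, 7] → [5, 7, 8] → [5, 7, 8, 6]
So `len(acc)` = 4

Answer: 4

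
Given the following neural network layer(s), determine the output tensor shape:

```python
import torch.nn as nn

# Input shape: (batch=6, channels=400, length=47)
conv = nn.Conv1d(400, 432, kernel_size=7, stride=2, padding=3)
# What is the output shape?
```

Input: (6, 400, 47) -> Output: (6, 432, 24)

Answer: (6, 432, 24)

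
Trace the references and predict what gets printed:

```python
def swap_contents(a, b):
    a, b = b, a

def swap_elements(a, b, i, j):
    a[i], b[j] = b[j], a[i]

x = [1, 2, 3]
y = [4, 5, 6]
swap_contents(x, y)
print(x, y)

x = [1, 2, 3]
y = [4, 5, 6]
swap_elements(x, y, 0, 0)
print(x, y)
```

Key concept: parameter rebinding vs mutation.
Step by step:
`x = [1, 2, 3]` → x = [1, 2, 3]
`y = [4, 5, 6]` → y = [4, 5, 6]
`swap_contents(x, y)` → no visible change to tracked variables
`print(x, y)` → prints [1, 2, 3] [4, 5, 6]
`x = [1, 2, 3]` → x = [1, 2, 3]
`y = [4, 5, 6]` → y = [4, 5, 6]
`swap_elements(x, y, 0, 0)` → x = [4, 2, 3]; y = [1, 5, 6]
`print(x, y)` → prints [4, 2, 3] [1, 5, 6]

Answer:
[1, 2, 3] [4, 5, 6]
[4, 2, 3] [1, 5, 6]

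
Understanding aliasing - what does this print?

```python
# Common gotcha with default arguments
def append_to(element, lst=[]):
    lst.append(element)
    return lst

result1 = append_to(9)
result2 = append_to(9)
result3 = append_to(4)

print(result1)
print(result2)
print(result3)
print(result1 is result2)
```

Key concept: mutable default argument gotcha.
Step by step:
`result1 = append_to(9)` → result1 = [9]
`result2 = append_to(9)` → result1 = [9, 9] (same object as result2); result2 = [9, 9] (same object as result1)
`result3 = append_to(4)` → result1 = [9, 9, 4] (same object as result2, result3); result2 = [9, 9, 4] (same object as result1, result3); result3 = [9, 9, 4] (same object as result1, result2)
`print(result1)` → prints [9, 9, 4]
`print(result2)` → prints [9, 9, 4]
`print(result3)` → prints [9, 9, 4]
`print(result1 is result2)` → prints True

Answer:
[9, 9, 4]
[9, 9, 4]
[9, 9, 4]
True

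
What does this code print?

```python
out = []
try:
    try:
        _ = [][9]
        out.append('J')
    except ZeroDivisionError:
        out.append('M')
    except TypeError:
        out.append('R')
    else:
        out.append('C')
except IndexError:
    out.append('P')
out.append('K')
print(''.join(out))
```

Execution trace: 'P' (outer except IndexError) → 'K' (after the try/except). Output: PK

Answer: PK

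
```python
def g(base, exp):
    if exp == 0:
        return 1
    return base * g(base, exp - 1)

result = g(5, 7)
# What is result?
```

g(5, 7) = 5 * 5 * 5 * 5 * 5 * 5 * 5 = 78125

Answer: 78125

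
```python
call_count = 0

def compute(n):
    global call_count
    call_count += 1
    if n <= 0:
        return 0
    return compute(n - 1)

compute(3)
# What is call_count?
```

Linear recursion stepping by 1: 4 calls from n=3 down to ≤0.

Answer: 4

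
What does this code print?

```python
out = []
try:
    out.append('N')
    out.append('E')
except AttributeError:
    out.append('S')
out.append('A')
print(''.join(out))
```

Execution trace: 'N' (try body) → 'E' (try body, no exception) → 'A' (after the try/except). Output: NEA

Answer: NEA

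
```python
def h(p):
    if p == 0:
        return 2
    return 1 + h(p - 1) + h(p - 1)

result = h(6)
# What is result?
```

h(p) = 1 + 2·h(p-1), h(0)=2. Closed form: (2+1)·2^6 - 1 = 191.

Answer: 191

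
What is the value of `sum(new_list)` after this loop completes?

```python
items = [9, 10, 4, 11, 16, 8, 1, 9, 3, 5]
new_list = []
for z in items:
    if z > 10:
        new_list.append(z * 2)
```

Sum of doubled values > 10
`new_list` takes the values: [] → [22] → [22, 32]
So `sum(new_list)` = 54

Answer: 54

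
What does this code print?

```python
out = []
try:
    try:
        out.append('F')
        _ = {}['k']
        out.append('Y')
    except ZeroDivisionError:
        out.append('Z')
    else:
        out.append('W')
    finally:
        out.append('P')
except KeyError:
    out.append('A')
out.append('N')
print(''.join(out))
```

Execution trace: 'F' (inner try body) → 'P' (inner finally) → 'A' (outer except KeyError) → 'N' (after the try/except). Output: FPAN

Answer: FPAN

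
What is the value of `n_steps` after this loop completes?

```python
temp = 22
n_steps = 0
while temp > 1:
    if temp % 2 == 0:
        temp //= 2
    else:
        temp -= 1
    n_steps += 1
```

Steps to reduce 22 to 1
`n_steps` takes the values: 0 → 1 → 2 → 3 → 4 → 5 → 6

Answer: 6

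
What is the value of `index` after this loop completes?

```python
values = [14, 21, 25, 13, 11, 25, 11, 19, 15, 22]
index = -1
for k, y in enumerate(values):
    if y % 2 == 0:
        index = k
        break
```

First even number index in [14, 21, 25, 13, 11, 25, 11, 19, 15, 22]
`index` takes the values: -1 → 0

Answer: 0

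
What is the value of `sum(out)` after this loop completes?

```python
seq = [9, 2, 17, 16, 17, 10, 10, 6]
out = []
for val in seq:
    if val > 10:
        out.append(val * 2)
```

Sum of doubled values > 10
`out` takes the values: [] → [34] → [34, 32] → [34, 32, 34]
So `sum(out)` = 100

Answer: 100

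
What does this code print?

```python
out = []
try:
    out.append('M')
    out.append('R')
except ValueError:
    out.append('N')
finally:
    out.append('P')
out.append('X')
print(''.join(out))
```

Execution trace: 'M' (try body) → 'R' (try body, no exception) → 'P' (finally) → 'X' (after the try/except). Output: MRPX

Answer: MRPX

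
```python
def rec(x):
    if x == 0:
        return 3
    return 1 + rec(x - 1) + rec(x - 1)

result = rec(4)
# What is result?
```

rec(x) = 1 + 2·rec(x-1), rec(0)=3. Closed form: (3+1)·2^4 - 1 = 63.

Answer: 63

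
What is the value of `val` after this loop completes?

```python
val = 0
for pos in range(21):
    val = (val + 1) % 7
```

Increment mod 7, 21 times = 0
`val` takes the values: 0 → 1 → 2 → 3 → 4 → 5 → 6 → 0 → 1 → 2 → 3 → 4 → 5 → 6 → 0 → 1 → 2 → 3 → 4 → 5 → 6 → 0

Answer: 0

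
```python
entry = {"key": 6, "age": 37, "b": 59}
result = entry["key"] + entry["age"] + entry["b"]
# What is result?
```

Trace:
`entry = {"key": 6, "age": 37, "b": 59}` → entry = {'key': 6, 'age': 37, 'b': 59}
`result = entry["key"] + entry["age"] + entry["b"]` → result = 102
So result = 102

Answer: 102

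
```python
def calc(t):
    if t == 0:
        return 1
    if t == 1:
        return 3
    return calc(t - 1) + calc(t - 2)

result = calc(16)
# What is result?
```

Build up from base cases: calc(0)=1, calc(1)=3, calc(2)=4, calc(3)=7, calc(4)=11, calc(5)=18, calc(6)=29, ..., calc(16)=3571

Answer: 3571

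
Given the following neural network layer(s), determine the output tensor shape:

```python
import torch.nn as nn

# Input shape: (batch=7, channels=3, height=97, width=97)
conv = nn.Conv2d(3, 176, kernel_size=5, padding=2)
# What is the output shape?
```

Input: (7, 3, 97, 97) -> Output: (7, 176, 97, 97)

Answer: (7, 176, 97, 97)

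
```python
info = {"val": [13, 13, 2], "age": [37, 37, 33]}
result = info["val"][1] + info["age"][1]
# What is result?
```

Trace:
`info = {"val": [13, 13, 2], "age": [37, 37, 33]}` → info = {'val': [13, 13, 2], 'age': [37, 37, 33]}
`result = info["val"][1] + info["age"][1]` → result = 50
So result = 50

Answer: 50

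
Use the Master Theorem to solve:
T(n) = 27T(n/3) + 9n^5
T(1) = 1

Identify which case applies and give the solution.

a=27, b=3, f(n)=9n^5. log_3(27) = 3. Since c=5 > 3 and the regularity condition holds (27(n/3)^5 = (27/3^5)n^5 with 27/3^5 < 1), Case 3 applies: T(n) = Θ(f(n)) = O(n^5).

Answer: O(n^5) - Case 3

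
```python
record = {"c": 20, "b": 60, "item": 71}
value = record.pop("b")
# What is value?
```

Trace:
`record = {"c": 20, "b": 60, "item": 71}` → record = {'c': 20, 'b': 60, 'item': 71}
`value = record.pop("b")` → record = {'c': 20, 'item': 71}; value = 60
So value = 60

Answer: 60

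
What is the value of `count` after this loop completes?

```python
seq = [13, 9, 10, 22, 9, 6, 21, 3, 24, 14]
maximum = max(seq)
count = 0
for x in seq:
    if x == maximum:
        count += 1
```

Count of max value 24 in [13, 9, 10, 22, 9, 6, 21, 3, 24, 14]
`count` takes the values: 0 → 1

Answer: 1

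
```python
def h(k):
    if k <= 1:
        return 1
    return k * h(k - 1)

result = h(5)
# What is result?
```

h(5) = 5 * 4 * 3 * 2 * 1 = 120

Answer: 120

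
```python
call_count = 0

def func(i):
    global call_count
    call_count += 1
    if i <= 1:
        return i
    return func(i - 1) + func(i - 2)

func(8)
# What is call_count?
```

Calls(i) = 1 + Calls(i-1) + Calls(i-2); Calls(0)=Calls(1)=1. For i=8 this gives 67.

Answer: 67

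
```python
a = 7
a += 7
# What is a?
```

Trace:
`a = 7` → a = 7
`a += 7` → a = 14
So a = 14

Answer: 14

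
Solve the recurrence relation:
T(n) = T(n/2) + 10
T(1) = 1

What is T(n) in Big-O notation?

Each step divides n by 2 and adds 10. After log_2(n) steps we reach T(1)=1. So T(n) = 10·log_2(n) + 1 = O(log n).

Answer: O(log n)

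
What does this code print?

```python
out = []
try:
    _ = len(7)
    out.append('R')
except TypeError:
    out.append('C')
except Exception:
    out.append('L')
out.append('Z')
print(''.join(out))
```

Execution trace: 'C' (except TypeError) → 'Z' (after the try/except). Output: CZ

Answer: CZ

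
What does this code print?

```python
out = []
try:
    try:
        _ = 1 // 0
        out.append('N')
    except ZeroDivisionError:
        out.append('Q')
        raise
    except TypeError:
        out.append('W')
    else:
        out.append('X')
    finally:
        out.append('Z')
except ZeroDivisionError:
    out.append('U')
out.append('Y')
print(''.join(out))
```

Execution trace: 'Q' (inner except ZeroDivisionError) → 'Z' (inner finally) → 'U' (outer except ZeroDivisionError) → 'Y' (after the try/except). Output: QZUY

Answer: QZUY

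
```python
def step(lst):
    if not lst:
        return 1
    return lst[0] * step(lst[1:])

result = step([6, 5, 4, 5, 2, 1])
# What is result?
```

Product over [6, 5, 4, 5, 2, 1] = 6 * 5 * 4 * 5 * 2 * 1 = 1200

Answer: 1200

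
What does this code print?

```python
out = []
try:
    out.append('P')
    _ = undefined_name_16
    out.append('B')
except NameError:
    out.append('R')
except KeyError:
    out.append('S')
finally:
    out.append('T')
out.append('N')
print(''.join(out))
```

Execution trace: 'P' (try body) → 'R' (except NameError) → 'T' (finally) → 'N' (after the try/except). Output: PRTN

Answer: PRTN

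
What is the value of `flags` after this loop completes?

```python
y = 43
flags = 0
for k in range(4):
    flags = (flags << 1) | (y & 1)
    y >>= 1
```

Reverse lowest 4 bits of 43
`flags` takes the values: 0 → 1 → 3 → 6 → 13

Answer: 13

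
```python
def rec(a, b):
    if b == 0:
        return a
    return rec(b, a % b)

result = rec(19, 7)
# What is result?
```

rec(19, 7) -> rec(7, 5) -> rec(5, 2) -> rec(2, 1) -> rec(1, 0) -> 1

Answer: 1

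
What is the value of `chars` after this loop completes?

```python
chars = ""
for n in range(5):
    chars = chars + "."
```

Repeat '.' 5 times
`chars` takes the values: "" → "." → ".." → "..." → "...." → "....."

Answer: "....."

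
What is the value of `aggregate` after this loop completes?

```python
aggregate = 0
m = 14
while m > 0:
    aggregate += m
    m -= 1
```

Sum 14 down to 1
`aggregate` takes the values: 0 → 14 → 27 → 39 → 50 → 60 → 69 → 77 → 84 → 90 → 95 → 99 → 102 → 104 → 105

Answer: 105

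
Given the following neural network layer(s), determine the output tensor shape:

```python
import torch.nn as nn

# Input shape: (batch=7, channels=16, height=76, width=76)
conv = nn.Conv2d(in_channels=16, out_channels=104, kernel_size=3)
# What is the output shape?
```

Input: (7, 16, 76, 76) -> Output: (7, 104, 74, 74)

Answer: (7, 104, 74, 74)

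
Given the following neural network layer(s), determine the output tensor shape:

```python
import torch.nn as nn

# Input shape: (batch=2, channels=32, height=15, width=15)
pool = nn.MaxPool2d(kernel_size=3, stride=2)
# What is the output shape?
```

Input: (2, 32, 15, 15) -> Output: (2, 32, 7, 7)

Answer: (2, 32, 7, 7)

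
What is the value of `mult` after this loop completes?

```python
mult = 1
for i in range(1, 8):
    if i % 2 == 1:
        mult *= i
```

Product of odd numbers 1 to 7
`mult` takes the values: 1 → 3 → 15 → 105

Answer: 105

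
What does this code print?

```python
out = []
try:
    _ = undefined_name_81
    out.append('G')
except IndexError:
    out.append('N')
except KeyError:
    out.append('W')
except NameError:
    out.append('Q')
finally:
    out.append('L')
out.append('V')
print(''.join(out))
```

Execution trace: 'Q' (except NameError) → 'L' (finally) → 'V' (after the try/except). Output: QLV

Answer: QLV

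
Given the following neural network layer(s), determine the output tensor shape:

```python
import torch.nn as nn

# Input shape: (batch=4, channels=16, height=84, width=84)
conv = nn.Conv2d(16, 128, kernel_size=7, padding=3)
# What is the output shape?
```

Input: (4, 16, 84, 84) -> Output: (4, 128, 84, 84)

Answer: (4, 128, 84, 84)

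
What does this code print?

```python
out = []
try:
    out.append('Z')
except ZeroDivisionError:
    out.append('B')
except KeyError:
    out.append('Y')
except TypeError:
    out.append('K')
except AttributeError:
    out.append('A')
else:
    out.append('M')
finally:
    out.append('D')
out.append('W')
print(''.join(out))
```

Execution trace: 'Z' (try body, no exception) → 'M' (else) → 'D' (finally) → 'W' (after the try/except). Output: ZMDW

Answer: ZMDW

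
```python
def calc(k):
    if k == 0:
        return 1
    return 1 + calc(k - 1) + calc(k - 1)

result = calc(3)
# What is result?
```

calc(k) = 1 + 2·calc(k-1), calc(0)=1. Closed form: (1+1)·2^3 - 1 = 15.

Answer: 15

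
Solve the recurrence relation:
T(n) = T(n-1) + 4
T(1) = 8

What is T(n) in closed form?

Unrolling: T(n) = T(1) + 4·(n-1) = 8 + 4(n-1) = 4n + 4.

Answer: T(n) = 4n + 4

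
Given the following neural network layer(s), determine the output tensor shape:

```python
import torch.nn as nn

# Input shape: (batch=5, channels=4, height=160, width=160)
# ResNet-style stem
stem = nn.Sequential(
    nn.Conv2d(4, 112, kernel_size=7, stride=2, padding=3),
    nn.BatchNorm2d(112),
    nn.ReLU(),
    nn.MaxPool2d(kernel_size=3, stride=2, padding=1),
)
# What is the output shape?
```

Input: (5, 4, 160, 160) -> after Conv2d 7x7 stride=2: (5, 112, 80, 80) -> Output: (5, 112, 40, 40)

Answer: (5, 112, 40, 40)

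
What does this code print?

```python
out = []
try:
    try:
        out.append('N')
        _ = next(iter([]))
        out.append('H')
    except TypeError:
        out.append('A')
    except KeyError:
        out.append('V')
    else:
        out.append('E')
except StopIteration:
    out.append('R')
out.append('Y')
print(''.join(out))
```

Execution trace: 'N' (try body) → 'R' (outer except StopIteration) → 'Y' (after the try/except). Output: NRY

Answer: NRY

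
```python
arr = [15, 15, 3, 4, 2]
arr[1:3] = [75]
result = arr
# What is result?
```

Trace:
`arr = [15, 15, 3, 4, 2]` → arr = [15, 15, 3, 4, 2]
`arr[1:3] = [75]` → arr = [15, 75, 4, 2]
`result = arr` → result = [15, 75, 4, 2]
So result = [15, 75, 4, 2]

Answer: [15, 75, 4, 2]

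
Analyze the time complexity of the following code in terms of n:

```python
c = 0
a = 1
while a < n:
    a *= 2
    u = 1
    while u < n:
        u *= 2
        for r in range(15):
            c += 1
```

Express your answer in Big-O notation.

Each loop level contributes: log n × log n × 1. Multiplying the contributions gives O(log² n).

Answer: O(log² n)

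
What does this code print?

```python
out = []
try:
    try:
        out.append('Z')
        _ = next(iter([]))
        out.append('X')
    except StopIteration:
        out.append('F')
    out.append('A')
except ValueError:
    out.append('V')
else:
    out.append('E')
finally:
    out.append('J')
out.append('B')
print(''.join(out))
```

Execution trace: 'Z' (inner try body) → 'F' (inner except StopIteration) → 'A' (try body, no exception) → 'E' (else) → 'J' (finally) → 'B' (after the try/except). Output: ZFAEJB

Answer: ZFAEJB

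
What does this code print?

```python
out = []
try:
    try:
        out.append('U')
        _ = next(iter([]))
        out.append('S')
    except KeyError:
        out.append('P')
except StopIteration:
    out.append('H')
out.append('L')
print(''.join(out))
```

Execution trace: 'U' (inner try body) → 'H' (outer except StopIteration) → 'L' (after the try/except). Output: UHL

Answer: UHL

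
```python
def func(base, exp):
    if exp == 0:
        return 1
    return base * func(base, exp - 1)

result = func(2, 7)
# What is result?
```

func(2, 7) = 2 * 2 * 2 * 2 * 2 * 2 * 2 = 128

Answer: 128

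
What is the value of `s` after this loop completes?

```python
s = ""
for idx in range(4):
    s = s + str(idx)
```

Concatenate digits 0 to 3
`s` takes the values: "" → "0" → "01" → "012" → "0123"

Answer: "0123"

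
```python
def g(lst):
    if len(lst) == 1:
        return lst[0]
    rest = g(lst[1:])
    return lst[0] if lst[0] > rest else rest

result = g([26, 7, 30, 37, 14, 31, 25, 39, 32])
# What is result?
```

Recursive max over [26, 7, 30, 37, 14, 31, 25, 39, 32] = 39

Answer: 39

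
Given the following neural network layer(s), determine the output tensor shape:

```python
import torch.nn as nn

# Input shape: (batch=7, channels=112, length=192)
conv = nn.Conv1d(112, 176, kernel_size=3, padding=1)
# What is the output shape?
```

Input: (7, 112, 192) -> Output: (7, 176, 192)

Answer: (7, 176, 192)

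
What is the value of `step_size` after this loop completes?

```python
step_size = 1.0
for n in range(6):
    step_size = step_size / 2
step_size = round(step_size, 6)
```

Halving LR 6 times: 1 / 2^6
`step_size` takes the values: 1.0 → 0.5 → 0.25 → 0.125 → 0.0625 → 0.03125 → 0.015625

Answer: 0.015625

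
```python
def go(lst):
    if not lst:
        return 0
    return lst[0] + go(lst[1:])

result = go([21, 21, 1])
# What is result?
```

21 + 21 + 1 + 0 = 43

Answer: 43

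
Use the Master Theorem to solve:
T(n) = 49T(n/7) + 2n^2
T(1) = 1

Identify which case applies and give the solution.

a=49, b=7, f(n)=2n^2. log_7(49) = 2. Since c=2 = 2, Case 2 applies: T(n) = Θ(n^log_b(a) · log n) = O(n^2 log n).

Answer: O(n^2 log n) - Case 2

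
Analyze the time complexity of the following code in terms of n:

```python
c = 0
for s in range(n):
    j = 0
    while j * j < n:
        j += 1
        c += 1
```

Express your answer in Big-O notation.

Each loop level contributes: n × √n. Multiplying the contributions gives O(n√n).

Answer: O(n√n)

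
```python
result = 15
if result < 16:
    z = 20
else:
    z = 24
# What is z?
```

Trace:
`result = 15` → result = 15
`if result < 16: ...` → result < 16 is True → z = 20
So z = 20

Answer: 20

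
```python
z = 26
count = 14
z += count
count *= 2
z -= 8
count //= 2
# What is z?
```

Trace:
`z = 26` → z = 26
`count = 14` → count = 14
`z += count` → z = 40
`count *= 2` → count = 28
`z -= 8` → z = 32
`count //= 2` → count = 14
So z = 32

Answer: 32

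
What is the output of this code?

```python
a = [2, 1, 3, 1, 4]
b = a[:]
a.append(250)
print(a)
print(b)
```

Key concept: slice [:] creates copy.
Step by step:
`a = [2, 1, 3, 1, 4]` → a = [2, 1, 3, 1, 4]
`b = a[:]` → b = [2, 1, 3, 1, 4]
`a.append(250)` → a = [2, 1, 3, 1, 4, 250]
`print(a)` → prints [2, 1, 3, 1, 4, 250]
`print(b)` → prints [2, 1, 3, 1, 4]

Answer:
[2, 1, 3, 1, 4, 250]
[2, 1, 3, 1, 4]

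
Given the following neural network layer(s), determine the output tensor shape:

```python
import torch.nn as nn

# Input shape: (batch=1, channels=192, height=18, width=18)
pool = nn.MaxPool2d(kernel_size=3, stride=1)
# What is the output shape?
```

Input: (1, 192, 18, 18) -> Output: (1, 192, 16, 16)

Answer: (1, 192, 16, 16)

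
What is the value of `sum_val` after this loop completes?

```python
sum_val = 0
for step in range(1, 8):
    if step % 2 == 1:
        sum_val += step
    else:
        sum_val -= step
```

Add odd, subtract even
`sum_val` takes the values: 0 → 1 → -1 → 2 → -2 → 3 → -3 → 4

Answer: 4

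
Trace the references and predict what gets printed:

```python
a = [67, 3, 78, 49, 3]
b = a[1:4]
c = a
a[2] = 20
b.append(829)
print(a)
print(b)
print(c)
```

Key concept: slice vs alias.
Step by step:
`a = [67, 3, 78, 49, 3]` → a = [67, 3, 78, 49, 3]
`b = a[1:4]` → b = [3, 78, 49]
`c = a` → c = [67, 3, 78, 49, 3] (same object as a)
`a[2] = 20` → a = [67, 3, 20, 49, 3] (same object as c); c = [67, 3, 20, 49, 3] (same object as a)
`b.append(829)` → b = [3, 78, 49, 829]
`print(a)` → prints [67, 3, 20, 49, 3]
`print(b)` → prints [3, 78, 49, 829]
`print(c)` → prints [67, 3, 20, 49, 3]

Answer:
[67, 3, 20, 49, 3]
[3, 78, 49, 829]
[67, 3, 20, 49, 3]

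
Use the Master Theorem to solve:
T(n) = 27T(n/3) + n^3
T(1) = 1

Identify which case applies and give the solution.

a=27, b=3, f(n)=n^3. log_3(27) = 3. Since c=3 = 3, Case 2 applies: T(n) = Θ(n^log_b(a) · log n) = O(n^3 log n).

Answer: O(n^3 log n) - Case 2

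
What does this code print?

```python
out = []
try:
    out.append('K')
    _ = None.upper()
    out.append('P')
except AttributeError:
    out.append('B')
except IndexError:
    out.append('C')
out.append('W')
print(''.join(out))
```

Execution trace: 'K' (try body) → 'B' (except AttributeError) → 'W' (after the try/except). Output: KBW

Answer: KBW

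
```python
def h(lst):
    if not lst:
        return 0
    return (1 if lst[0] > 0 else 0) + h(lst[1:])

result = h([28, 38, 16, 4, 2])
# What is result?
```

Count of positive elements in [28, 38, 16, 4, 2] = 5

Answer: 5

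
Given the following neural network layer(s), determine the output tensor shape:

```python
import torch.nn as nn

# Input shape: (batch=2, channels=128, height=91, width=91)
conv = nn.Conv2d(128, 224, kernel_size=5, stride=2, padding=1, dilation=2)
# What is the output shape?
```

Input: (2, 128, 91, 91) -> Output: (2, 224, 43, 43)

Answer: (2, 224, 43, 43)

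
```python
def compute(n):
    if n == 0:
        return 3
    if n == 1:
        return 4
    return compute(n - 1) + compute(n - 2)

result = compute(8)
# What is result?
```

Build up from base cases: compute(0)=3, compute(1)=4, compute(2)=7, compute(3)=11, compute(4)=18, compute(5)=29, compute(6)=47, ..., compute(8)=123

Answer: 123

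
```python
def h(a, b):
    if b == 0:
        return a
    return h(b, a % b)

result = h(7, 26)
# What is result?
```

h(7, 26) -> h(26, 7) -> h(7, 5) -> h(5, 2) -> h(2, 1) -> h(1, 0) -> 1

Answer: 1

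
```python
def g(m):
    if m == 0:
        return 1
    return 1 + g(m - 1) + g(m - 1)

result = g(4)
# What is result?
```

g(m) = 1 + 2·g(m-1), g(0)=1. Closed form: (1+1)·2^4 - 1 = 31.

Answer: 31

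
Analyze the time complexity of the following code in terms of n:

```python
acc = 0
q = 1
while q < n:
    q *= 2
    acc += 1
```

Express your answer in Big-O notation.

Each loop level contributes: log n. Multiplying the contributions gives O(log n).

Answer: O(log n)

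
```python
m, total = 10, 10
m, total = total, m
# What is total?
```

Trace:
`m, total = 10, 10` → m = 10; total = 10
`m, total = total, m` → m = 10; total = 10
So total = 10

Answer: 10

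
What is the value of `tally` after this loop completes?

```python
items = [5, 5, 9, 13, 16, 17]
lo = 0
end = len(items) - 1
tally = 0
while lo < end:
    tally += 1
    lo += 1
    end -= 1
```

Iterations until pointers meet (list length 6)
`tally` takes the values: 0 → 1 → 2 → 3

Answer: 3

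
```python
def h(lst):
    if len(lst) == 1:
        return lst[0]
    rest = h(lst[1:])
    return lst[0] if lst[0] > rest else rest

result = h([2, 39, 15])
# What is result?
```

Recursive max over [2, 39, 15] = 39

Answer: 39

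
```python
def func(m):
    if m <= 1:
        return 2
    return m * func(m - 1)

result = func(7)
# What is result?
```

func(7) = 7 * 6 * 5 * 4 * 3 * 2 * 2 = 10080

Answer: 10080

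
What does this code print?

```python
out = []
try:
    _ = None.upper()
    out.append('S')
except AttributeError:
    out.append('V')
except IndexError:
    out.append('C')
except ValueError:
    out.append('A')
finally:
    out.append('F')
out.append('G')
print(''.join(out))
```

Execution trace: 'V' (except AttributeError) → 'F' (finally) → 'G' (after the try/except). Output: VFG

Answer: VFG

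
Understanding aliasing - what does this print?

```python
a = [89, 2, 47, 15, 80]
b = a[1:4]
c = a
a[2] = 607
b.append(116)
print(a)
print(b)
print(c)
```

Key concept: slice vs alias.
Step by step:
`a = [89, 2, 47, 15, 80]` → a = [89, 2, 47, 15, 80]
`b = a[1:4]` → b = [2, 47, 15]
`c = a` → c = [89, 2, 47, 15, 80] (same object as a)
`a[2] = 607` → a = [89, 2, 607, 15, 80] (same object as c); c = [89, 2, 607, 15, 80] (same object as a)
`b.append(116)` → b = [2, 47, 15, 116]
`print(a)` → prints [89, 2, 607, 15, 80]
`print(b)` → prints [2, 47, 15, 116]
`print(c)` → prints [89, 2, 607, 15, 80]

Answer:
[89, 2, 607, 15, 80]
[2, 47, 15, 116]
[89, 2, 607, 15, 80]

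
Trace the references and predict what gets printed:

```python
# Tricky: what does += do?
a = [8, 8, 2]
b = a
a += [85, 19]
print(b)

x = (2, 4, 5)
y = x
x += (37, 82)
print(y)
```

Key concept: += behavior differs for mutable vs immutable.
Step by step:
`a = [8, 8, 2]` → a = [8, 8, 2]
`b = a` → b = [8, 8, 2] (same object as a)
`a += [85, 19]` → a = [8, 8, 2, 85, 19] (same object as b); b = [8, 8, 2, 85, 19] (same object as a)
`print(b)` → prints [8, 8, 2, 85, 19]
`x = (2, 4, 5)` → x = (2, 4, 5)
`y = x` → y = (2, 4, 5)
`x += (37, 82)` → x = (2, 4, 5, 37, 82)
`print(y)` → prints (2, 4, 5)

Answer:
[8, 8, 2, 85, 19]
(2, 4, 5)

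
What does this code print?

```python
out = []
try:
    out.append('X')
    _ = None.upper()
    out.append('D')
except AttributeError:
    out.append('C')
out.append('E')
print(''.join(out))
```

Execution trace: 'X' (try body) → 'C' (except AttributeError) → 'E' (after the try/except). Output: XCE

Answer: XCE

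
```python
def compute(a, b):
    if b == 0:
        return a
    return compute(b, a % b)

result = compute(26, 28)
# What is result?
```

compute(26, 28) -> compute(28, 26) -> compute(26, 2) -> compute(2, 0) -> 2

Answer: 2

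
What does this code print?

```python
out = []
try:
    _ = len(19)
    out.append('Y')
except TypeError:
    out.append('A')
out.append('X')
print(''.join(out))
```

Execution trace: 'A' (except TypeError) → 'X' (after the try/except). Output: AX

Answer: AX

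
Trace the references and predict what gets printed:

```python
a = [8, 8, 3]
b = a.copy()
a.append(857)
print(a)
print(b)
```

Key concept: list.copy() creates independent copy.
Step by step:
`a = [8, 8, 3]` → a = [8, 8, 3]
`b = a.copy()` → b = [8, 8, 3]
`a.append(857)` → a = [8, 8, 3, 857]
`print(a)` → prints [8, 8, 3, 857]
`print(b)` → prints [8, 8, 3]

Answer:
[8, 8, 3, 857]
[8, 8, 3]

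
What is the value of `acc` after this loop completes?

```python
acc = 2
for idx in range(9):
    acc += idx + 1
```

Start at 2, add 1 to 9 = 47
`acc` takes the values: 2 → 3 → 5 → 8 → 12 → 17 → 23 → 30 → 38 → 47

Answer: 47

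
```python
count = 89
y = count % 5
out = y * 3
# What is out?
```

Trace:
`count = 89` → count = 89
`y = count % 5` → y = 4
`out = y * 3` → out = 12
So out = 12

Answer: 12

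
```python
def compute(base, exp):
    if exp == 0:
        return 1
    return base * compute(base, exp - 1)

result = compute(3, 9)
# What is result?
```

compute(3, 9) = 3 * 3 * 3 * 3 * 3 * 3 * 3 * 3 * 3 = 19683

Answer: 19683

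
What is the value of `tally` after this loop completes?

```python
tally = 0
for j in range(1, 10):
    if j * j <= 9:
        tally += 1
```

Count numbers where j² ≤ 9
`tally` takes the values: 0 → 1 → 2 → 3

Answer: 3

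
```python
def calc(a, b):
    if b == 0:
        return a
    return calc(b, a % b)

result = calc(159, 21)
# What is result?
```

calc(159, 21) -> calc(21, 12) -> calc(12, 9) -> calc(9, 3) -> calc(3, 0) -> 3

Answer: 3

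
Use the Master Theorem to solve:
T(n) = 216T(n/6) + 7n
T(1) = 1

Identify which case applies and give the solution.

a=216, b=6, f(n)=7n. log_6(216) = 3. Since c=1 < 3, Case 1 applies: T(n) = Θ(n^log_b(a)) = O(n^3).

Answer: O(n^3) - Case 1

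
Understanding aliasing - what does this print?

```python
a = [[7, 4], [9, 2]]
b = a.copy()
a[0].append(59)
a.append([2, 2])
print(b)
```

Key concept: shallow copy with nested lists.
Step by step:
`a = [[7, 4], [9, 2]]` → a = [[7, 4], [9, 2]]
`b = a.copy()` → b = [[7, 4], [9, 2]]
`a[0].append(59)` → a = [[7, 4, 59], [9, 2]]; b = [[7, 4, 59], [9, 2]]
`a.append([2, 2])` → a = [[7, 4, 59], [9, 2], [2, 2]]
`print(b)` → prints [[7, 4, 59], [9, 2]]

Answer: [[7, 4, 59], [9, 2]]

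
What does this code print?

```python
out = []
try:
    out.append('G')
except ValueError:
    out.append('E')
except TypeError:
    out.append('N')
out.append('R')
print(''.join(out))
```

Execution trace: 'G' (try body, no exception) → 'R' (after the try/except). Output: GR

Answer: GR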